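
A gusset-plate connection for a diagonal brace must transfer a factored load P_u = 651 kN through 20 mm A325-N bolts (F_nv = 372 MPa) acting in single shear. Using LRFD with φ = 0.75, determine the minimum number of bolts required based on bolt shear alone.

8 bolts

A_b = π·20²/4 = 314.2 mm².
Per-bolt design strength φR_n = 0.75 × 372 × 314.2 × 1 / 1000 = 87.65 kN.
n ≥ 651 / 87.65 = 7.427 → use 8 bolts.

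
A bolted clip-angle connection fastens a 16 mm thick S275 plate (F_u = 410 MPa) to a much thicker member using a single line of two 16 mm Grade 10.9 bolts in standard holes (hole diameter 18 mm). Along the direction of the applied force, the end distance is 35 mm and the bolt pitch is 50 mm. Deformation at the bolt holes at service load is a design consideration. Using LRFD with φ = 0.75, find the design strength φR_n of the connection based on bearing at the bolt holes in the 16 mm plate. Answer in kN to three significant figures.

Per bolt r_n = 1.2 l_c t F_u ≤ 2.4 d t F_u; upper limit = 2.4 × 16 × 16 × 410 / 1000 = 251.9 kN.
Edge bolt: l_c = 35 − 18/2 = 26 mm → 1.2 × 26 × 16 × 410 / 1000 = 204.7 → r_n = 204.7 kN.
Interior bolts: l_c = 50 − 18 = 32 mm → 1.2 × 32 × 16 × 410 / 1000 = 251.9 → r_n = 251.9 kN.
R_n = 1 × 204.7 + 1 × 251.9 = 456.6 kN.
Design strength φR_n = 0.75 × 456.6 = 342 kN.

342 kN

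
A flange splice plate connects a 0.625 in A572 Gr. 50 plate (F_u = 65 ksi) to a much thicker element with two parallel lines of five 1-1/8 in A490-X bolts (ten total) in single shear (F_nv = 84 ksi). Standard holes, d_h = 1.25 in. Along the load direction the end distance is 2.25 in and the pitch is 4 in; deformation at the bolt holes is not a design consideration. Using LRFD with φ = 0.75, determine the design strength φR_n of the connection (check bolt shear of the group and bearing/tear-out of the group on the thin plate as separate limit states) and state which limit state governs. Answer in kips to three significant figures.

Bolt shear: A_b = π·1.125²/4 = 0.994 in²; R_n = 84 × 0.994 × 10 × 1 = 835 kips → 0.75 × 835 = 626 kips.
Bearing (1.5 l_c t F_u ≤ 3.0 d t F_u): upper limit = 3.0·1.125·0.625·65 = 137.1 kips.
  Edge l_c = 2.25 − 1.25/2 = 1.625 → r_n = 99.02 kips; interior l_c = 4 − 1.25 = 2.75 → r_n = 137.1 kips.
  R_n,bearing = 2·99.02 + 8·137.1 = 1295 kips → 0.75 × 1295 = 971 kips.
Bolt shear governs: 626 kips.

626 kips (bolt shear governs)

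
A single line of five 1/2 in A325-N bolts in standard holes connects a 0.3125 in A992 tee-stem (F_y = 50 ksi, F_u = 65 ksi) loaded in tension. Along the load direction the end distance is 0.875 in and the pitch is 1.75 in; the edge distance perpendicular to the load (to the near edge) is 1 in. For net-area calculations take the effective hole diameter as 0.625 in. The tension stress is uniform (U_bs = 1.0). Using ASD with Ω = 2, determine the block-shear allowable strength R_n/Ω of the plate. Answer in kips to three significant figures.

37.8 kips

Shear plane L_v = 0.875 + 4·1.75 = 7.875 in; A_gv = 7.875 × 0.3125 = 2.461 in².
A_nv = (7.875 − 4.5·0.625) × 0.3125 = 1.582 in².
A_nt = (1 − 0.5·0.625) × 0.3125 = 0.2148 in².
0.6 F_u A_nv = 61.7 kips; 0.6 F_y A_gv = 73.83 kips → shear rupture governs the shear term.
R_n = 61.7 + 1.0 × 65 × 0.2148 = 75.66 kips.
Allowable strength R_n/Ω = 75.66 / 2 = 37.8 kips.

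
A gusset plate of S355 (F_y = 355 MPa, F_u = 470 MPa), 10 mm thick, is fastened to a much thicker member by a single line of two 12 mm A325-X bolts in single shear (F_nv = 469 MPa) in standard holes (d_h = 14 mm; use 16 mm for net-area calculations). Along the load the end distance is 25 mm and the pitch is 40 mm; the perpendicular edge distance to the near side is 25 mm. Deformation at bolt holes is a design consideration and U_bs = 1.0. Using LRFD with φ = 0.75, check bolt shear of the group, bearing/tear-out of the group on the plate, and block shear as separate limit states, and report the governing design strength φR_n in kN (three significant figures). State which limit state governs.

79.6 kN (bolt shear governs)

Bolt shear: A_b = π·12²/4 = 113.1 mm²; R_n = 469 × 113.1 × 2 × 1 / 1000 = 106.1 kN → 0.75 × 106.1 = 79.6 kN.
Bearing: edge l_c = 18, r_n = 101.5 kN; interior l_c = 26, r_n = 135.4 kN; R_n = 101.5 + 1·135.4 = 236.9 kN → 178 kN.
Block shear: A_gv = 650, A_nv = 410, A_nt = 170 mm²; R_n = min(0.6F_uA_nv, 0.6F_yA_gv) + U_bs·F_u·A_nt = 195.5 kN → 147 kN.
Bolt shear governs: 79.6 kN.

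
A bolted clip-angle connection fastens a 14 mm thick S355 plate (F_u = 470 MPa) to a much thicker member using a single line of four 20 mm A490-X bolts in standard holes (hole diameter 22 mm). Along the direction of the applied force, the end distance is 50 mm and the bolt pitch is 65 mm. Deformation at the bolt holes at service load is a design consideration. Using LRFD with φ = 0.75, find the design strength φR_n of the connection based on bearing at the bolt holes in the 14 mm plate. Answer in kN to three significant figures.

Per bolt r_n = 1.2 l_c t F_u ≤ 2.4 d t F_u; upper limit = 2.4 × 20 × 14 × 470 / 1000 = 315.8 kN.
Edge bolt: l_c = 50 − 22/2 = 39 mm → 1.2 × 39 × 14 × 470 / 1000 = 307.9 → r_n = 307.9 kN.
Interior bolts: l_c = 65 − 22 = 43 mm → 1.2 × 43 × 14 × 470 / 1000 = 339.5 → r_n = 315.8 kN.
R_n = 1 × 307.9 + 3 × 315.8 = 1255 kN.
Design strength φR_n = 0.75 × 1255 = 942 kN.

942 kN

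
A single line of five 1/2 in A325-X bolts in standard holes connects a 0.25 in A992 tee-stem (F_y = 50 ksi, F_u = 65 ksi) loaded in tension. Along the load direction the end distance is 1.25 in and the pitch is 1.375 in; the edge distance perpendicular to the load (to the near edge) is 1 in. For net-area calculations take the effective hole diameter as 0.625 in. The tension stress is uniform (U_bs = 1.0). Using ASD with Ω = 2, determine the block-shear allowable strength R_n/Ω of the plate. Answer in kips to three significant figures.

Shear plane L_v = 1.25 + 4·1.375 = 6.75 in; A_gv = 6.75 × 0.25 = 1.688 in².
A_nv = (6.75 − 4.5·0.625) × 0.25 = 0.9844 in².
A_nt = (1 − 0.5·0.625) × 0.25 = 0.1719 in².
0.6 F_u A_nv = 38.39 kips; 0.6 F_y A_gv = 50.62 kips → shear rupture governs the shear term.
R_n = 38.39 + 1.0 × 65 × 0.1719 = 49.56 kips.
Allowable strength R_n/Ω = 49.56 / 2 = 24.8 kips.

24.8 kips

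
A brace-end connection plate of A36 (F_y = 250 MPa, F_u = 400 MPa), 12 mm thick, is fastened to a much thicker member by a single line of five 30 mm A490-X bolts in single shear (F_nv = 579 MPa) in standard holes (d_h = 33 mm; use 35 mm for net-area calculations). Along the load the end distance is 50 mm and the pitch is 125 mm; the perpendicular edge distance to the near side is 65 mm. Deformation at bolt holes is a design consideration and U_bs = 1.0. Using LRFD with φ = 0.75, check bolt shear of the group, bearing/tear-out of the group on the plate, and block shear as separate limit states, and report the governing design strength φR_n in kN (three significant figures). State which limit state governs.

Bolt shear: A_b = π·30²/4 = 706.9 mm²; R_n = 579 × 706.9 × 5 × 1 / 1000 = 2046 kN → 0.75 × 2046 = 1530 kN.
Bearing: edge l_c = 33.5, r_n = 193 kN; interior l_c = 92, r_n = 345.6 kN; R_n = 193 + 4·345.6 = 1575 kN → 1180 kN.
Block shear: A_gv = 6600, A_nv = 4710, A_nt = 570 mm²; R_n = min(0.6F_uA_nv, 0.6F_yA_gv) + U_bs·F_u·A_nt = 1218 kN → 914 kN.
Block shear governs: 914 kN.

914 kN (block shear governs)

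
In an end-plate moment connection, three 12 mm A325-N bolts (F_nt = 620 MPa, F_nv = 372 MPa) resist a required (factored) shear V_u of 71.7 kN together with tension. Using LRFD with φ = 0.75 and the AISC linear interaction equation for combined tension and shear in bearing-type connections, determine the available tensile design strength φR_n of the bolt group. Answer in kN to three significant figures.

85.6 kN

A_b = π·12²/4 = 113.1 mm²; f_rv = 71.7 × 1000 / (3 × 113.1) = 211.3 MPa.
F'_nt = 1.3 F_nt − (F_nt / φF_nv) f_rv = 1.3·620 − (620/(0.75·372))·211.3 = 336.4 MPa, capped at F_nt → F'_nt = 336.4 MPa.
R_n = F'_nt · A_b · n = 336.4 × 113.1 × 3 / 1000 = 114.1 kN.
Design strength φR_n = 0.75 × 114.1 = 85.6 kN.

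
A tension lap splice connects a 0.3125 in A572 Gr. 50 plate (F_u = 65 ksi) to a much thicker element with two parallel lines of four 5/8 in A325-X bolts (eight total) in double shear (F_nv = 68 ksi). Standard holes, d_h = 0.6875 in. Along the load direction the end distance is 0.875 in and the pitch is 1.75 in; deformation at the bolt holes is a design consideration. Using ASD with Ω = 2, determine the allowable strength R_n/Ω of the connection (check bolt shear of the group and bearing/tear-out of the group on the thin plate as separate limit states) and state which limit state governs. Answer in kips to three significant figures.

Bolt shear: A_b = π·0.625²/4 = 0.3068 in²; R_n = 68 × 0.3068 × 8 × 2 = 333.8 kips → 333.8 / 2 = 167 kips.
Bearing (1.2 l_c t F_u ≤ 2.4 d t F_u): upper limit = 2.4·0.625·0.3125·65 = 30.47 kips.
  Edge l_c = 0.875 − 0.6875/2 = 0.5312 → r_n = 12.95 kips; interior l_c = 1.75 − 0.6875 = 1.062 → r_n = 25.9 kips.
  R_n,bearing = 2·12.95 + 6·25.9 = 181.3 kips → 181.3 / 2 = 90.6 kips.
Bearing governs: 90.6 kips.

90.6 kips (bearing governs)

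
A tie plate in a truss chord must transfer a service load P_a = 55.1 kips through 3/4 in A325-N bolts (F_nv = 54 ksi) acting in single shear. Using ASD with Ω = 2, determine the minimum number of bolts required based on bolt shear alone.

A_b = π·0.75²/4 = 0.4418 in².
Per-bolt allowable strength R_n/Ω = 54 × 0.4418 × 1 / 2 = 11.93 kips.
n ≥ 55.1 / 11.93 = 4.619 → use 5 bolts.

5 bolts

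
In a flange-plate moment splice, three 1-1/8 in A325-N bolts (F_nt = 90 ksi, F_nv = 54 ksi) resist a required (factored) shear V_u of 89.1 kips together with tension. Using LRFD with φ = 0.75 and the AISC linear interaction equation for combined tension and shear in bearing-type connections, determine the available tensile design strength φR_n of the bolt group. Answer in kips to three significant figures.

113 kips

A_b = π·1.125²/4 = 0.994 in²; f_rv = 89.1 / (3 × 0.994) = 29.88 ksi.
F'_nt = 1.3 F_nt − (F_nt / φF_nv) f_rv = 1.3·90 − (90/(0.75·54))·29.88 = 50.6 ksi, capped at F_nt → F'_nt = 50.6 ksi.
R_n = F'_nt · A_b · n = 50.6 × 0.994 × 3 = 150.9 kips.
Design strength φR_n = 0.75 × 150.9 = 113 kips.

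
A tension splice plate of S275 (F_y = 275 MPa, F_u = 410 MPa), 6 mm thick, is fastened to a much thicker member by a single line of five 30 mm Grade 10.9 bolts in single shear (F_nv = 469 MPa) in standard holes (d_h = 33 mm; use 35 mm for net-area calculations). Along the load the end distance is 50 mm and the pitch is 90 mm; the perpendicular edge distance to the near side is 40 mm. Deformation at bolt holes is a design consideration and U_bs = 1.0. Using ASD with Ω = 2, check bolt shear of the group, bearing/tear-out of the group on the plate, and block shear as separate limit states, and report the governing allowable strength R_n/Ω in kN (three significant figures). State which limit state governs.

Bolt shear: A_b = π·30²/4 = 706.9 mm²; R_n = 469 × 706.9 × 5 × 1 / 1000 = 1658 kN → 1658 / 2 = 829 kN.
Bearing: edge l_c = 33.5, r_n = 98.89 kN; interior l_c = 57, r_n = 168.3 kN; R_n = 98.89 + 4·168.3 = 771.9 kN → 386 kN.
Block shear: A_gv = 2460, A_nv = 1515, A_nt = 135 mm²; R_n = min(0.6F_uA_nv, 0.6F_yA_gv) + U_bs·F_u·A_nt = 428 kN → 214 kN.
Block shear governs: 214 kN.

214 kN (block shear governs)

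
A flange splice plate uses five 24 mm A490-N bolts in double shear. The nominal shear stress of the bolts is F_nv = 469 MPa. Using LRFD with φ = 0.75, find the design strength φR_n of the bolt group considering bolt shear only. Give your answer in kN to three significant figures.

1590 kN

A_b = π × 24² / 4 = 452.4 mm².
R_n = F_nv · A_b · n · n_s = 469 × 452.4 × 5 × 2 / 1000 = 2122 kN.
Design strength φR_n = 0.75 × 2122 = 1590 kN.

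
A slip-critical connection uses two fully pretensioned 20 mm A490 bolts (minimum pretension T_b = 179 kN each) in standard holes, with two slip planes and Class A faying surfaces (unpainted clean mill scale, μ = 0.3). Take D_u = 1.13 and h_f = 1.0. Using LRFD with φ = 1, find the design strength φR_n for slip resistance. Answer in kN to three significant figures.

243 kN

R_n = μ · D_u · h_f · T_b · n_s · n_b = 0.3 × 1.13 × 1.0 × 179 × 2 × 2 = 242.7 kN.
Design strength φR_n = 1 × 242.7 = 243 kN.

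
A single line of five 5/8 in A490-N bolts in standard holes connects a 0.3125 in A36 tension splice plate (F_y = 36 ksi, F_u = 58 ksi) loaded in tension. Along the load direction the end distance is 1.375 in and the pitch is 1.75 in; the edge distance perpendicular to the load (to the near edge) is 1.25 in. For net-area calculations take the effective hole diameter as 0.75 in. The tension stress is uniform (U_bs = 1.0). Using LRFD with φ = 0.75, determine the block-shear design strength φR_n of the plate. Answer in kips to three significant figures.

Shear plane L_v = 1.375 + 4·1.75 = 8.375 in; A_gv = 8.375 × 0.3125 = 2.617 in².
A_nv = (8.375 − 4.5·0.75) × 0.3125 = 1.562 in².
A_nt = (1.25 − 0.5·0.75) × 0.3125 = 0.2734 in².
0.6 F_u A_nv = 54.37 kips; 0.6 F_y A_gv = 56.53 kips → shear rupture governs the shear term.
R_n = 54.37 + 1.0 × 58 × 0.2734 = 70.23 kips.
Design strength φR_n = 0.75 × 70.23 = 52.7 kips.

52.7 kips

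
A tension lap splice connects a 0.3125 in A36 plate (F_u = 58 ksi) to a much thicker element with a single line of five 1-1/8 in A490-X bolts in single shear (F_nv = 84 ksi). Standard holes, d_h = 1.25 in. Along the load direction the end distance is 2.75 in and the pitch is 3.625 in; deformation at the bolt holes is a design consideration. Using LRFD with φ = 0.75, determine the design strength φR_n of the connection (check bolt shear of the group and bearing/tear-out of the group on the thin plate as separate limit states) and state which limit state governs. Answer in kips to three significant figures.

Bolt shear: A_b = π·1.125²/4 = 0.994 in²; R_n = 84 × 0.994 × 5 × 1 = 417.5 kips → 0.75 × 417.5 = 313 kips.
Bearing (1.2 l_c t F_u ≤ 2.4 d t F_u): upper limit = 2.4·1.125·0.3125·58 = 48.94 kips.
  Edge l_c = 2.75 − 1.25/2 = 2.125 → r_n = 46.22 kips; interior l_c = 3.625 − 1.25 = 2.375 → r_n = 48.94 kips.
  R_n,bearing = 1·46.22 + 4·48.94 = 242 kips → 0.75 × 242 = 181 kips.
Bearing governs: 181 kips.

181 kips (bearing governs)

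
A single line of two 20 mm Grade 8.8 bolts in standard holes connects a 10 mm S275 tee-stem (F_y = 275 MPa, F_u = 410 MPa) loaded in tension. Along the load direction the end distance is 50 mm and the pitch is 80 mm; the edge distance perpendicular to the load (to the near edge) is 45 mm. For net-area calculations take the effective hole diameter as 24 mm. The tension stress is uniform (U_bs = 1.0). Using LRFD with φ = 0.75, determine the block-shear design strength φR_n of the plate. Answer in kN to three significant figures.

Shear plane L_v = 50 + 1·80 = 130 mm; A_gv = 130 × 10 = 1300 mm².
A_nv = (130 − 1.5·24) × 10 = 940 mm².
A_nt = (45 − 0.5·24) × 10 = 330 mm².
0.6 F_u A_nv = 231.2 kN; 0.6 F_y A_gv = 214.5 kN → shear yielding governs the shear term.
R_n = 214.5 + 1.0 × 410 × 330 / 1000 = 349.8 kN.
Design strength φR_n = 0.75 × 349.8 = 262 kN.

262 kN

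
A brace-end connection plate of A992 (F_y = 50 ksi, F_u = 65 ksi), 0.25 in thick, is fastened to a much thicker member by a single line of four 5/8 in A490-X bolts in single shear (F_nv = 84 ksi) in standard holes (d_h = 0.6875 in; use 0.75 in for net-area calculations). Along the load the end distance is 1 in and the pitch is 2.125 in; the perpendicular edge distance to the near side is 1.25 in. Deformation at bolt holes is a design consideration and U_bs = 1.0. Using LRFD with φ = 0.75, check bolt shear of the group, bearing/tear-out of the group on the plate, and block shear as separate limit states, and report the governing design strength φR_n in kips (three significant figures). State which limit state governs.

45.4 kips (block shear governs)

Bolt shear: A_b = π·0.625²/4 = 0.3068 in²; R_n = 84 × 0.3068 × 4 × 1 = 103.1 kips → 0.75 × 103.1 = 77.3 kips.
Bearing: edge l_c = 0.6562, r_n = 12.8 kips; interior l_c = 1.438, r_n = 24.38 kips; R_n = 12.8 + 3·24.38 = 85.92 kips → 64.4 kips.
Block shear: A_gv = 1.844, A_nv = 1.188, A_nt = 0.2188 in²; R_n = min(0.6F_uA_nv, 0.6F_yA_gv) + U_bs·F_u·A_nt = 60.53 kips → 45.4 kips.
Block shear governs: 45.4 kips.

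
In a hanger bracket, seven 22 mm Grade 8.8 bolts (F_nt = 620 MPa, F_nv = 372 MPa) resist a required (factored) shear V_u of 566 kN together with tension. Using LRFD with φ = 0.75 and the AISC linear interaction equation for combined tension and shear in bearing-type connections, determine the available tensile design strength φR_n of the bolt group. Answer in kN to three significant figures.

A_b = π·22²/4 = 380.1 mm²; f_rv = 566 × 1000 / (7 × 380.1) = 212.7 MPa.
F'_nt = 1.3 F_nt − (F_nt / φF_nv) f_rv = 1.3·620 − (620/(0.75·372))·212.7 = 333.3 MPa, capped at F_nt → F'_nt = 333.3 MPa.
R_n = F'_nt · A_b · n = 333.3 × 380.1 × 7 / 1000 = 886.9 kN.
Design strength φR_n = 0.75 × 886.9 = 665 kN.

665 kN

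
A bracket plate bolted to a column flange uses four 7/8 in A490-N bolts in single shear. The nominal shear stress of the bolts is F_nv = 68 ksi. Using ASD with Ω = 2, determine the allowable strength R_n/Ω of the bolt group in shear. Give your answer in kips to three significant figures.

81.8 kips

A_b = π × 0.875² / 4 = 0.6013 in².
R_n = F_nv · A_b · n · n_s = 68 × 0.6013 × 4 × 1 = 163.6 kips.
Allowable strength R_n/Ω = 163.6 / 2 = 81.8 kips.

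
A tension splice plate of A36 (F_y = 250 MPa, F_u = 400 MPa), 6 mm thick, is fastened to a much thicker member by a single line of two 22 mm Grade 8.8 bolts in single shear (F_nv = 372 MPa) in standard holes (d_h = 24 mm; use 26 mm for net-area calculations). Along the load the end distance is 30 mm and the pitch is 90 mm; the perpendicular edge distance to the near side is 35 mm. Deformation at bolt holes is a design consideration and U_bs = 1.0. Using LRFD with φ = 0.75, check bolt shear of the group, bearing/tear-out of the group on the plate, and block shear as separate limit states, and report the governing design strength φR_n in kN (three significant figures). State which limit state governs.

Bolt shear: A_b = π·22²/4 = 380.1 mm²; R_n = 372 × 380.1 × 2 × 1 / 1000 = 282.8 kN → 0.75 × 282.8 = 212 kN.
Bearing: edge l_c = 18, r_n = 51.84 kN; interior l_c = 66, r_n = 126.7 kN; R_n = 51.84 + 1·126.7 = 178.6 kN → 134 kN.
Block shear: A_gv = 720, A_nv = 486, A_nt = 132 mm²; R_n = min(0.6F_uA_nv, 0.6F_yA_gv) + U_bs·F_u·A_nt = 160.8 kN → 121 kN.
Block shear governs: 121 kN.

121 kN (block shear governs)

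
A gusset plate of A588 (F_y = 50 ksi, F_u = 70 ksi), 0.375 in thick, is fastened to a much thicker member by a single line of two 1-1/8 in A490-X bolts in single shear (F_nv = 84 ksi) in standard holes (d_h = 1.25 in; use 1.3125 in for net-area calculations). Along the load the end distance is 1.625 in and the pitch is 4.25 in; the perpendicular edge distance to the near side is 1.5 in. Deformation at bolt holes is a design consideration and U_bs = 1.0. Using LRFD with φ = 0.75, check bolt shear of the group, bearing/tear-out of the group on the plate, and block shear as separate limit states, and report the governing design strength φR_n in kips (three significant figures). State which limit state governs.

62.8 kips (block shear governs)

Bolt shear: A_b = π·1.125²/4 = 0.994 in²; R_n = 84 × 0.994 × 2 × 1 = 167 kips → 0.75 × 167 = 125 kips.
Bearing: edge l_c = 1, r_n = 31.5 kips; interior l_c = 3, r_n = 70.88 kips; R_n = 31.5 + 1·70.88 = 102.4 kips → 76.8 kips.
Block shear: A_gv = 2.203, A_nv = 1.465, A_nt = 0.3164 in²; R_n = min(0.6F_uA_nv, 0.6F_yA_gv) + U_bs·F_u·A_nt = 83.67 kips → 62.8 kips.
Block shear governs: 62.8 kips.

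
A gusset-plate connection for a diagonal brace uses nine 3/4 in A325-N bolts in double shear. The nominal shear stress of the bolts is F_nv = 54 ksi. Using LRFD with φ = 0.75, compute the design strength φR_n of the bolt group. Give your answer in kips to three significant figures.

A_b = π × 0.75² / 4 = 0.4418 in².
R_n = F_nv · A_b · n · n_s = 54 × 0.4418 × 9 × 2 = 429.4 kips.
Design strength φR_n = 0.75 × 429.4 = 322 kips.

322 kips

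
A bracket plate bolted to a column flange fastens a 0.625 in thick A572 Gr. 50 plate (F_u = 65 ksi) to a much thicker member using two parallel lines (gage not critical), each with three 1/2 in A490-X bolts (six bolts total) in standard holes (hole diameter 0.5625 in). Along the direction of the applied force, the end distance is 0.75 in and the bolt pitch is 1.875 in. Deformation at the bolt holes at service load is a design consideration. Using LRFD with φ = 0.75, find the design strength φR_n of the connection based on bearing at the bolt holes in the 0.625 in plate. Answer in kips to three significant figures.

Per bolt r_n = 1.2 l_c t F_u ≤ 2.4 d t F_u; upper limit = 2.4 × 0.5 × 0.625 × 65 = 48.75 kips.
Edge bolt: l_c = 0.75 − 0.5625/2 = 0.4688 in → 1.2 × 0.4688 × 0.625 × 65 = 22.85 → r_n = 22.85 kips.
Interior bolts: l_c = 1.875 − 0.5625 = 1.312 in → 1.2 × 1.312 × 0.625 × 65 = 63.98 → r_n = 48.75 kips.
R_n = 2 × 22.85 + 4 × 48.75 = 240.7 kips.
Design strength φR_n = 0.75 × 240.7 = 181 kips.

181 kips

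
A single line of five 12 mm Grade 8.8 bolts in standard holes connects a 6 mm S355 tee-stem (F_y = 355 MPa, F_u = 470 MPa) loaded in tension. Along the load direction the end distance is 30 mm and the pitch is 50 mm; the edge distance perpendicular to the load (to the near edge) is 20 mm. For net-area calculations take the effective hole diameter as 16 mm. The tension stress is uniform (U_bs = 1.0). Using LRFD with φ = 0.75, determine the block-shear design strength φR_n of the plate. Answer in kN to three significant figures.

226 kN

Shear plane L_v = 30 + 4·50 = 230 mm; A_gv = 230 × 6 = 1380 mm².
A_nv = (230 − 4.5·16) × 6 = 948 mm².
A_nt = (20 − 0.5·16) × 6 = 72 mm².
0.6 F_u A_nv = 267.3 kN; 0.6 F_y A_gv = 293.9 kN → shear rupture governs the shear term.
R_n = 267.3 + 1.0 × 470 × 72 / 1000 = 301.2 kN.
Design strength φR_n = 0.75 × 301.2 = 226 kN.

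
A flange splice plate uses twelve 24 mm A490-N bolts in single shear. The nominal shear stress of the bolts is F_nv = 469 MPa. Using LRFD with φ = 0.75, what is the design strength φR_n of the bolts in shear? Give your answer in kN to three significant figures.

1910 kN

A_b = π × 24² / 4 = 452.4 mm².
R_n = F_nv · A_b · n · n_s = 469 × 452.4 × 12 × 1 / 1000 = 2546 kN.
Design strength φR_n = 0.75 × 2546 = 1910 kN.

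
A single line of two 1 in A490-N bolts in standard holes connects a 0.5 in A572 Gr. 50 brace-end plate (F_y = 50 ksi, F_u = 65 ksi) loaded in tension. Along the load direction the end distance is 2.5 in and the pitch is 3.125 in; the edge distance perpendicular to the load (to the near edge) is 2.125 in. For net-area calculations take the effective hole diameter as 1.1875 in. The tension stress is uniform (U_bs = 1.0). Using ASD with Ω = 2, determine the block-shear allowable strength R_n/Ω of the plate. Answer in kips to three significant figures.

62.4 kips

Shear plane L_v = 2.5 + 1·3.125 = 5.625 in; A_gv = 5.625 × 0.5 = 2.812 in².
A_nv = (5.625 − 1.5·1.1875) × 0.5 = 1.922 in².
A_nt = (2.125 − 0.5·1.1875) × 0.5 = 0.7656 in².
0.6 F_u A_nv = 74.95 kips; 0.6 F_y A_gv = 84.38 kips → shear rupture governs the shear term.
R_n = 74.95 + 1.0 × 65 × 0.7656 = 124.7 kips.
Allowable strength R_n/Ω = 124.7 / 2 = 62.4 kips.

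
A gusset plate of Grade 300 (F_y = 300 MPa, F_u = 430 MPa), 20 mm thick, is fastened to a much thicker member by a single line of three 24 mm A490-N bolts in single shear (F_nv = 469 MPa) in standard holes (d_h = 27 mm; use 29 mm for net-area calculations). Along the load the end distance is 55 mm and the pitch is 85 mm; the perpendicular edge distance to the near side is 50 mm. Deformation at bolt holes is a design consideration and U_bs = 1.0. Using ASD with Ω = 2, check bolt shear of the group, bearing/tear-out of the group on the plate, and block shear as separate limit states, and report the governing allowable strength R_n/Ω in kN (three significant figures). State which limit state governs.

318 kN (bolt shear governs)

Bolt shear: A_b = π·24²/4 = 452.4 mm²; R_n = 469 × 452.4 × 3 × 1 / 1000 = 636.5 kN → 636.5 / 2 = 318 kN.
Bearing: edge l_c = 41.5, r_n = 428.3 kN; interior l_c = 58, r_n = 495.4 kN; R_n = 428.3 + 2·495.4 = 1419 kN → 710 kN.
Block shear: A_gv = 4500, A_nv = 3050, A_nt = 710 mm²; R_n = min(0.6F_uA_nv, 0.6F_yA_gv) + U_bs·F_u·A_nt = 1092 kN → 546 kN.
Bolt shear governs: 318 kN.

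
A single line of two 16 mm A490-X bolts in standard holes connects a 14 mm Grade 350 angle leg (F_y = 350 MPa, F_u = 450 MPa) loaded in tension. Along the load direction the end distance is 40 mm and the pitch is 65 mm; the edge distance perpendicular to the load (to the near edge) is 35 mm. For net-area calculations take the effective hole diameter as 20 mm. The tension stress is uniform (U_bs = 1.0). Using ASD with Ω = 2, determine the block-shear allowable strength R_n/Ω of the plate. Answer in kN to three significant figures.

220 kN

Shear plane L_v = 40 + 1·65 = 105 mm; A_gv = 105 × 14 = 1470 mm².
A_nv = (105 − 1.5·20) × 14 = 1050 mm².
A_nt = (35 − 0.5·20) × 14 = 350 mm².
0.6 F_u A_nv = 283.5 kN; 0.6 F_y A_gv = 308.7 kN → shear rupture governs the shear term.
R_n = 283.5 + 1.0 × 450 × 350 / 1000 = 441 kN.
Allowable strength R_n/Ω = 441 / 2 = 220 kN.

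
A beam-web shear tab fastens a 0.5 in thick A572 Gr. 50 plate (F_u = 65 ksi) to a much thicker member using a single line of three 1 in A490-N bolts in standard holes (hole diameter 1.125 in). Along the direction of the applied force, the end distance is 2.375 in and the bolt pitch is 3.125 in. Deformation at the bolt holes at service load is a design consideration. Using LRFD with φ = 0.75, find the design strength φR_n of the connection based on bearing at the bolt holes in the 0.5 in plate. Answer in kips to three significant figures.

Per bolt r_n = 1.2 l_c t F_u ≤ 2.4 d t F_u; upper limit = 2.4 × 1 × 0.5 × 65 = 78 kips.
Edge bolt: l_c = 2.375 − 1.125/2 = 1.812 in → 1.2 × 1.812 × 0.5 × 65 = 70.69 → r_n = 70.69 kips.
Interior bolts: l_c = 3.125 − 1.125 = 2 in → 1.2 × 2 × 0.5 × 65 = 78 → r_n = 78 kips.
R_n = 1 × 70.69 + 2 × 78 = 226.7 kips.
Design strength φR_n = 0.75 × 226.7 = 170 kips.

170 kips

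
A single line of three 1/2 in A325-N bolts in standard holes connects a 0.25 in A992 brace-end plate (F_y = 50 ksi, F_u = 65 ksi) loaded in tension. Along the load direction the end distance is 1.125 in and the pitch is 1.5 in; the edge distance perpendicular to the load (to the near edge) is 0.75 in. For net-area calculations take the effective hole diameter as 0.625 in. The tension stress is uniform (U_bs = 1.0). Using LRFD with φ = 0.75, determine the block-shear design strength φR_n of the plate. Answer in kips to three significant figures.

24.1 kips

Shear plane L_v = 1.125 + 2·1.5 = 4.125 in; A_gv = 4.125 × 0.25 = 1.031 in².
A_nv = (4.125 − 2.5·0.625) × 0.25 = 0.6406 in².
A_nt = (0.75 − 0.5·0.625) × 0.25 = 0.1094 in².
0.6 F_u A_nv = 24.98 kips; 0.6 F_y A_gv = 30.94 kips → shear rupture governs the shear term.
R_n = 24.98 + 1.0 × 65 × 0.1094 = 32.09 kips.
Design strength φR_n = 0.75 × 32.09 = 24.1 kips.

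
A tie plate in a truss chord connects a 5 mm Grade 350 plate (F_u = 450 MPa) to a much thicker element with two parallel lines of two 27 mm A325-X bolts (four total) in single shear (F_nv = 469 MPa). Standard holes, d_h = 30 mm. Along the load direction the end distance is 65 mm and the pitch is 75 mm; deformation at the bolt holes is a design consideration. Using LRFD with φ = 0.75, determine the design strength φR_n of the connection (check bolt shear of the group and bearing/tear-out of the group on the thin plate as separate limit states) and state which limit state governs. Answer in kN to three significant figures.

385 kN (bearing governs)

Bolt shear: A_b = π·27²/4 = 572.6 mm²; R_n = 469 × 572.6 × 4 × 1 / 1000 = 1074 kN → 0.75 × 1074 = 806 kN.
Bearing (1.2 l_c t F_u ≤ 2.4 d t F_u): upper limit = 2.4·27·5·450 / 1000 = 145.8 kN.
  Edge l_c = 65 − 30/2 = 50 → r_n = 135 kN; interior l_c = 75 − 30 = 45 → r_n = 121.5 kN.
  R_n,bearing = 2·135 + 2·121.5 = 513 kN → 0.75 × 513 = 385 kN.
Bearing governs: 385 kN.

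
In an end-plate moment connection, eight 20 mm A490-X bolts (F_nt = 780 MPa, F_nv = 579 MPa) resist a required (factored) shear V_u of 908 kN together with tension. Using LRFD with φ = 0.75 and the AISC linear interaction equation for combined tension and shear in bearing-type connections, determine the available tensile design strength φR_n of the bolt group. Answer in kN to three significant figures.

A_b = π·20²/4 = 314.2 mm²; f_rv = 908 × 1000 / (8 × 314.2) = 361.3 MPa.
F'_nt = 1.3 F_nt − (F_nt / φF_nv) f_rv = 1.3·780 − (780/(0.75·579))·361.3 = 365.1 MPa, capped at F_nt → F'_nt = 365.1 MPa.
R_n = F'_nt · A_b · n = 365.1 × 314.2 × 8 / 1000 = 917.5 kN.
Design strength φR_n = 0.75 × 917.5 = 688 kN.

688 kN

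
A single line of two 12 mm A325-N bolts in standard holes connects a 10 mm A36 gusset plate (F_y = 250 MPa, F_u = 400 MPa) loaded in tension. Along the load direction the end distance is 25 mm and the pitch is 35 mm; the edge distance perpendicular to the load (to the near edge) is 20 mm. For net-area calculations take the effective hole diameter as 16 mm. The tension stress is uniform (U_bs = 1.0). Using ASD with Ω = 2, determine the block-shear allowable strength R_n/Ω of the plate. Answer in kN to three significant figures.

67.2 kN

Shear plane L_v = 25 + 1·35 = 60 mm; A_gv = 60 × 10 = 600 mm².
A_nv = (60 − 1.5·16) × 10 = 360 mm².
A_nt = (20 − 0.5·16) × 10 = 120 mm².
0.6 F_u A_nv = 86.4 kN; 0.6 F_y A_gv = 90 kN → shear rupture governs the shear term.
R_n = 86.4 + 1.0 × 400 × 120 / 1000 = 134.4 kN.
Allowable strength R_n/Ω = 134.4 / 2 = 67.2 kN.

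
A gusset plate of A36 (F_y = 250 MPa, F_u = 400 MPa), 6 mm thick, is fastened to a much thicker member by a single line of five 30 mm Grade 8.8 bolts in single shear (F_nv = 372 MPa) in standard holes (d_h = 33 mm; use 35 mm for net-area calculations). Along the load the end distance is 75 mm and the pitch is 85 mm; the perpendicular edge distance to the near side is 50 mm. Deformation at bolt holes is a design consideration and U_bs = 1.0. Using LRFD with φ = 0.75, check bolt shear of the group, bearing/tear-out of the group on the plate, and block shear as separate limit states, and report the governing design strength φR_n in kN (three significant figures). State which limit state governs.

Bolt shear: A_b = π·30²/4 = 706.9 mm²; R_n = 372 × 706.9 × 5 × 1 / 1000 = 1315 kN → 0.75 × 1315 = 986 kN.
Bearing: edge l_c = 58.5, r_n = 168.5 kN; interior l_c = 52, r_n = 149.8 kN; R_n = 168.5 + 4·149.8 = 767.5 kN → 576 kN.
Block shear: A_gv = 2490, A_nv = 1545, A_nt = 195 mm²; R_n = min(0.6F_uA_nv, 0.6F_yA_gv) + U_bs·F_u·A_nt = 448.8 kN → 337 kN.
Block shear governs: 337 kN.

337 kN (block shear governs)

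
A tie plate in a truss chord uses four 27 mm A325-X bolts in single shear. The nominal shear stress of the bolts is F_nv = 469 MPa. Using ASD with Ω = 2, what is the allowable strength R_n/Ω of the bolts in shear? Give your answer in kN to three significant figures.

A_b = π × 27² / 4 = 572.6 mm².
R_n = F_nv · A_b · n · n_s = 469 × 572.6 × 4 × 1 / 1000 = 1074 kN.
Allowable strength R_n/Ω = 1074 / 2 = 537 kN.

537 kN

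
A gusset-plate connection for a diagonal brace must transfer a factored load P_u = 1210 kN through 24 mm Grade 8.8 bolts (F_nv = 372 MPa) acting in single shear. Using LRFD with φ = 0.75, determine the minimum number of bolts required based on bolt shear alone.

A_b = π·24²/4 = 452.4 mm².
Per-bolt design strength φR_n = 0.75 × 372 × 452.4 × 1 / 1000 = 126.2 kN.
n ≥ 1210 / 126.2 = 9.587 → use 10 bolts.

10 bolts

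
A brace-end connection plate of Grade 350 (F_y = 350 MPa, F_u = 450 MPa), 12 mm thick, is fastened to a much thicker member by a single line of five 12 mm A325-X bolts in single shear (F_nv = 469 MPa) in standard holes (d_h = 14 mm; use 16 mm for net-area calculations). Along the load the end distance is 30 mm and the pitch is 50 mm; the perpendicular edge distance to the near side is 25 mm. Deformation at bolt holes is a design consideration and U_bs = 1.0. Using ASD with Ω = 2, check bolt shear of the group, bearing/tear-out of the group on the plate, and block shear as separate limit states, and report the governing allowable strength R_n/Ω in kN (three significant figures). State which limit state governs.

Bolt shear: A_b = π·12²/4 = 113.1 mm²; R_n = 469 × 113.1 × 5 × 1 / 1000 = 265.2 kN → 265.2 / 2 = 133 kN.
Bearing: edge l_c = 23, r_n = 149 kN; interior l_c = 36, r_n = 155.5 kN; R_n = 149 + 4·155.5 = 771.1 kN → 386 kN.
Block shear: A_gv = 2760, A_nv = 1896, A_nt = 204 mm²; R_n = min(0.6F_uA_nv, 0.6F_yA_gv) + U_bs·F_u·A_nt = 603.7 kN → 302 kN.
Bolt shear governs: 133 kN.

133 kN (bolt shear governs)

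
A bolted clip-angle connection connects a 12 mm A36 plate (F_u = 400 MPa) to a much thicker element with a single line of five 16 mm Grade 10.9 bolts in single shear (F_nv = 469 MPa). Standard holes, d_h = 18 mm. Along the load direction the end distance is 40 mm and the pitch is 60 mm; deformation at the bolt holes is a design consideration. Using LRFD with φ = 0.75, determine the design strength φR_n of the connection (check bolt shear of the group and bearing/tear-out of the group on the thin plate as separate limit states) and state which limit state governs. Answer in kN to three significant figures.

Bolt shear: A_b = π·16²/4 = 201.1 mm²; R_n = 469 × 201.1 × 5 × 1 / 1000 = 471.5 kN → 0.75 × 471.5 = 354 kN.
Bearing (1.2 l_c t F_u ≤ 2.4 d t F_u): upper limit = 2.4·16·12·400 / 1000 = 184.3 kN.
  Edge l_c = 40 − 18/2 = 31 → r_n = 178.6 kN; interior l_c = 60 − 18 = 42 → r_n = 184.3 kN.
  R_n,bearing = 1·178.6 + 4·184.3 = 915.8 kN → 0.75 × 915.8 = 687 kN.
Bolt shear governs: 354 kN.

354 kN (bolt shear governs)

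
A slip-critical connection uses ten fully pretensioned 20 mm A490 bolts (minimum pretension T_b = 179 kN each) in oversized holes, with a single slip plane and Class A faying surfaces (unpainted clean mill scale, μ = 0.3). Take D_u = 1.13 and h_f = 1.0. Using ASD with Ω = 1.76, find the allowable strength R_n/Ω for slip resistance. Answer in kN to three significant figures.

345 kN

R_n = μ · D_u · h_f · T_b · n_s · n_b = 0.3 × 1.13 × 1.0 × 179 × 1 × 10 = 606.8 kN.
Allowable strength R_n/Ω = 606.8 / 1.76 = 345 kN.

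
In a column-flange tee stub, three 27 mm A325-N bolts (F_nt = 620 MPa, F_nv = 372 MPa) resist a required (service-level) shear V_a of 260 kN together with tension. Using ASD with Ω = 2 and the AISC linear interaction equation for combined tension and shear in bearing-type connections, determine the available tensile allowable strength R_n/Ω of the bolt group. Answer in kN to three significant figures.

A_b = π·27²/4 = 572.6 mm²; f_rv = 260 × 1000 / (3 × 572.6) = 151.4 MPa.
F'_nt = 1.3 F_nt − (Ω F_nt / F_nv) f_rv = 1.3·620 − (2·620/372)·151.4 = 301.4 MPa, capped at F_nt → F'_nt = 301.4 MPa.
R_n = F'_nt · A_b · n = 301.4 × 572.6 × 3 / 1000 = 517.8 kN.
Allowable strength R_n/Ω = 517.8 / 2 = 259 kN.

259 kN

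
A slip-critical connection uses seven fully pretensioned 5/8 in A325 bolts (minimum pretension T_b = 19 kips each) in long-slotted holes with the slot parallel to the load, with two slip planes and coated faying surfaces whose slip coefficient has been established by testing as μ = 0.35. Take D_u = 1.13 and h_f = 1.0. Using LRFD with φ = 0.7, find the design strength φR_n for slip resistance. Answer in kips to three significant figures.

R_n = μ · D_u · h_f · T_b · n_s · n_b = 0.35 × 1.13 × 1.0 × 19 × 2 × 7 = 105.2 kips.
Design strength φR_n = 0.7 × 105.2 = 73.6 kips.

73.6 kips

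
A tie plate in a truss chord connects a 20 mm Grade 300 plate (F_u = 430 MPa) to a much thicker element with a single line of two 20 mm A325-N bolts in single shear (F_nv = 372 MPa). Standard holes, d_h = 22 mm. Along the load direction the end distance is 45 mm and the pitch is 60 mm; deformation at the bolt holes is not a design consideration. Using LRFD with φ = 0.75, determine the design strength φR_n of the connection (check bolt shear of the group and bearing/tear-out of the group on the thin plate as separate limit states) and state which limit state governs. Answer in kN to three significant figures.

Bolt shear: A_b = π·20²/4 = 314.2 mm²; R_n = 372 × 314.2 × 2 × 1 / 1000 = 233.7 kN → 0.75 × 233.7 = 175 kN.
Bearing (1.5 l_c t F_u ≤ 3.0 d t F_u): upper limit = 3.0·20·20·430 / 1000 = 516 kN.
  Edge l_c = 45 − 22/2 = 34 → r_n = 438.6 kN; interior l_c = 60 − 22 = 38 → r_n = 490.2 kN.
  R_n,bearing = 1·438.6 + 1·490.2 = 928.8 kN → 0.75 × 928.8 = 697 kN.
Bolt shear governs: 175 kN.

175 kN (bolt shear governs)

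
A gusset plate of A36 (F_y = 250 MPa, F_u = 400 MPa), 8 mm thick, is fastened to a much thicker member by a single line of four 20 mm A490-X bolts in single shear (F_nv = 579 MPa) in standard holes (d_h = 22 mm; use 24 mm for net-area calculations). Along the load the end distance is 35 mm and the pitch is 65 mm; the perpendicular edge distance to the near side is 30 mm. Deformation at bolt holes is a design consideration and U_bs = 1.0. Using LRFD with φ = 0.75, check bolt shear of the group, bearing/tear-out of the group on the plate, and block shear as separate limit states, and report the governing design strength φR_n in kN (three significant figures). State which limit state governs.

Bolt shear: A_b = π·20²/4 = 314.2 mm²; R_n = 579 × 314.2 × 4 × 1 / 1000 = 727.6 kN → 0.75 × 727.6 = 546 kN.
Bearing: edge l_c = 24, r_n = 92.16 kN; interior l_c = 43, r_n = 153.6 kN; R_n = 92.16 + 3·153.6 = 553 kN → 415 kN.
Block shear: A_gv = 1840, A_nv = 1168, A_nt = 144 mm²; R_n = min(0.6F_uA_nv, 0.6F_yA_gv) + U_bs·F_u·A_nt = 333.6 kN → 250 kN.
Block shear governs: 250 kN.

250 kN (block shear governs)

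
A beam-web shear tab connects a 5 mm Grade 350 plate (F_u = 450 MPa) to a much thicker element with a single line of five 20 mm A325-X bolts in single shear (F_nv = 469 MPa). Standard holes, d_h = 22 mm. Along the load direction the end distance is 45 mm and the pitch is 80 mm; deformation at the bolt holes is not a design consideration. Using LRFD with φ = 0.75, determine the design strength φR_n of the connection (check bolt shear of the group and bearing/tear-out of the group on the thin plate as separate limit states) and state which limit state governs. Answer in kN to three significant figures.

491 kN (bearing governs)

Bolt shear: A_b = π·20²/4 = 314.2 mm²; R_n = 469 × 314.2 × 5 × 1 / 1000 = 736.7 kN → 0.75 × 736.7 = 553 kN.
Bearing (1.5 l_c t F_u ≤ 3.0 d t F_u): upper limit = 3.0·20·5·450 / 1000 = 135 kN.
  Edge l_c = 45 − 22/2 = 34 → r_n = 114.8 kN; interior l_c = 80 − 22 = 58 → r_n = 135 kN.
  R_n,bearing = 1·114.8 + 4·135 = 654.8 kN → 0.75 × 654.8 = 491 kN.
Bearing governs: 491 kN.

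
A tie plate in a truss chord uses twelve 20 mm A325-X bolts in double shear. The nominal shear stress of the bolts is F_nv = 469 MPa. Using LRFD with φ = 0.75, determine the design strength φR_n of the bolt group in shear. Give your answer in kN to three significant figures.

2650 kN

A_b = π × 20² / 4 = 314.2 mm².
R_n = F_nv · A_b · n · n_s = 469 × 314.2 × 12 × 2 / 1000 = 3536 kN.
Design strength φR_n = 0.75 × 3536 = 2650 kN.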